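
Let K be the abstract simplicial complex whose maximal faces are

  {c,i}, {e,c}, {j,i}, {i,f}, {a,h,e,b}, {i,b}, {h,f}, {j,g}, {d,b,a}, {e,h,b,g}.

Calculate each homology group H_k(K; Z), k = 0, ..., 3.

Fix the vertex order a < b < c < d < e < f < g < h < i < j and write every simplex with vertices in increasing order. Then dim K = 3 and the simplices of K are:

  0-simplices (10): a, b, c, d, e, f, g, h, i, j
  1-simplices (18): ab, ad, ae, ah, bd, be, bg, bh, bi, ce, ci, eg, eh, fh, fi, gh, gj, ij
  2-simplices (8): abd, abe, abh, aeh, beg, beh, bgh, egh
  3-simplices (2): abeh, begh

giving chain groups C_0 ≅ Z^10, C_1 ≅ Z^18, C_2 ≅ Z^8, C_3 ≅ Z^2.

Boundary ∂_1: C_1 → C_0 is given by ∂[p,q] = [q] − [p].
The resulting 10×18 matrix has rank 9, and its Smith normal form has invariant factors (1,1,1,1,1,1,1,1,1).

Boundary ∂_2: C_2 → C_1 sends each 2-simplex [p,q,r] to [q,r] − [p,r] + [p,q]. For instance
  ∂beg = eg − bg + be,
  ∂beh = eh − bh + be.
The 18×8 boundary matrix has rank 6 and Smith normal form diag(1,1,1,1,1,1).

The boundary map ∂_3: C_3 → C_2 sends each 3-simplex σ to the alternating sum Σ_i (−1)^i (σ with its i-th vertex removed). For instance
  ∂begh = egh − bgh + beh − beg,
  ∂abeh = beh − aeh + abh − abe.
As a 8×2 matrix over Z this has rank 2, with invariant factors (1,1).

Now H_k = ker ∂_k / im ∂_{k+1}, so:

  H_0: rank C_0 − rank ∂_1 = 10 − 9 = 1, and the invariant factors of ∂_1 are all 1, so H_0 ≅ Z.
  H_1: rank ker ∂_1 − rank ∂_2 = (18 − 9) − 6 = 3, and the invariant factors of ∂_2 are all 1, so H_1 ≅ Z^3.
  H_2: rank ker ∂_2 − rank ∂_3 = (8 − 6) − 2 = 0, and the invariant factors of ∂_3 are all 1, so H_2 ≅ 0.
  H_3: rank ker ∂_3 − rank ∂_4 = (2 − 2) − 0 = 0, and there is no ∂_4, so H_3 ≅ 0.

H_0 = Z,  H_1 = Z^3,  H_2 = 0,  H_3 = 0.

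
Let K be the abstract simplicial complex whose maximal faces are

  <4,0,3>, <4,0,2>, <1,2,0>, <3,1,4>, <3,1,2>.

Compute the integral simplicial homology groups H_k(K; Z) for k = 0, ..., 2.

H_0 ≅ Z,  H_1 ≅ Z,  H_2 = 0.

K has 5 vertices, 10 edges, 5 triangles.
rank ∂_0 = 0, rank ∂_1 = 4 ⇒ b_0 = 5 − 0 − 4 = 1; all invariant factors of ∂_1 are 1 so no torsion. So H_0 = Z.
rank ∂_1 = 4, rank ∂_2 = 5 ⇒ b_1 = 10 − 4 − 5 = 1; all invariant factors of ∂_2 are 1 so no torsion. So H_1 = Z.
rank ∂_2 = 5, rank ∂_3 = 0 ⇒ b_2 = 5 − 5 − 0 = 0. So H_2 = 0.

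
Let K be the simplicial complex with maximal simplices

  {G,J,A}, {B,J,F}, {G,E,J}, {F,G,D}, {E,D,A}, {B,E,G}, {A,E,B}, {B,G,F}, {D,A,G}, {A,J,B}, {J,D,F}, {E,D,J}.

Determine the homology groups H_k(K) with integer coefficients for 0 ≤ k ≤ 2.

H_0 ≅ Z,  H_1 ≅ Z/2,  H_2 = 0.

Order the vertices as A < B < D < E < F < G < J. Listing each simplex with vertices in this order, K has dimension 2 with simplices:

  0-simplices (7): A, B, D, E, F, G, J
  1-simplices (18): AB, AD, AE, AG, AJ, BE, BF, BG, BJ, DE, DF, DG, DJ, EG, EJ, FG, FJ, GJ
  2-simplices (12): ABE, ABJ, ADE, ADG, AGJ, BEG, BFG, BFJ, DEJ, DFG, DFJ, EGJ

giving chain groups C_0 ≅ Z^7, C_1 ≅ Z^18, C_2 ≅ Z^12.

The boundary map ∂_1: C_1 → C_0 is given by ∂[p,q] = [q] − [p]. For instance
  ∂GJ = J − G.
The resulting 7×18 matrix has rank 6, and its Smith normal form has invariant factors (1,1,1,1,1,1).

Boundary ∂_2: C_2 → C_1 sends each 2-simplex [p,q,r] to [q,r] − [p,r] + [p,q]. For instance
  ∂BFJ = FJ − BJ + BF,
  ∂ABE = BE − AE + AB.
The resulting 18×12 matrix has rank 12, and its Smith normal form has invariant factors (1,1,1,1,1,1,1,1,1,1,1,2).

Computing H_k = (kernel of ∂_k) / (image of ∂_{k+1}):

  H_0: rank C_0 − rank ∂_1 = 7 − 6 = 1, and the invariant factors of ∂_1 are all 1, so H_0 ≅ Z.
  H_1: rank ker ∂_1 − rank ∂_2 = (18 − 6) − 12 = 0, and ∂_2 has invariant factor 2 > 1, so H_1 ≅ Z/2.
  H_2: rank ker ∂_2 − rank ∂_3 = (12 − 12) − 0 = 0, and there is no ∂_3, so H_2 ≅ 0.

As a check, the Euler characteristic is 7 − 18 + 12 = 1, which agrees with 1 − 0 + 0 = 1.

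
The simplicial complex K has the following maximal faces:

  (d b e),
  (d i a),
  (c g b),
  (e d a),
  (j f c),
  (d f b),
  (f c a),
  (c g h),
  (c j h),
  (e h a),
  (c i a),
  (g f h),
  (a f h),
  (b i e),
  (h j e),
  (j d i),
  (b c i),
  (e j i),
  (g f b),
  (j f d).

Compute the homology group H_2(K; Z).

Order the vertices as a < b < c < d < e < f < g < h < i < j. Listing each simplex with vertices in this order, K has dimension 2 with simplices:

  0-simplices (10): a, b, c, d, e, f, g, h, i, j
  1-simplices (30): ac, ad, ae, af, ah, ai, bc, bd, be, bf, bg, bi, cf, cg, ch, ci, cj, de, df, di, dj, eh, ei, ej, fg, fh, fj, gh, hj, ij
  2-simplices (20): acf, aci, ade, adi, aeh, afh, bcg, bci, bde, bdf, bei, bfg, cfj, cgh, chj, dfj, dij, ehj, eij, fgh

Hence C_0 ≅ Z^10, C_1 ≅ Z^30, C_2 ≅ Z^20.

Boundary ∂_1: C_1 → C_0 is given by ∂[p,q] = [q] − [p]. For instance
  ∂di = i − d.
This gives a 10×30 integer matrix of rank 9; reducing to Smith normal form yields diagonal entries (1,1,1,1,1,1,1,1,1).

∂_2: C_2 → C_1 sends each 2-simplex [p,q,r] to [q,r] − [p,r] + [p,q]. For instance
  ∂dij = ij − dj + di,
  ∂bdf = df − bf + bd.
The resulting 30×20 matrix has rank 20, and its Smith normal form has invariant factors (1,1,1,1,1,1,1,1,1,1,1,1,1,1,1,1,1,1,1,2).

Reading off H_k = ker ∂_k / im ∂_{k+1}:

  H_2: rank ker ∂_2 − rank ∂_3 = (20 − 20) − 0 = 0, and there is no ∂_3, so H_2 = 0.

(K is a triangulation of the Klein bottle.)

H_2 ≅ 0.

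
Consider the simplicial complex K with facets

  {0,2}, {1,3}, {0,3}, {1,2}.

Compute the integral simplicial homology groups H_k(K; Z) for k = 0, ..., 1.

H_0 ≅ Z,  H_1 ≅ Z.

Order the vertices as 0 < 1 < 2 < 3. Listing each simplex with vertices in this order, K has dimension 1 with simplices:

  0-simplices (4): [0], [1], [2], [3]
  1-simplices (4): [0,2], [0,3], [1,2], [1,3]

giving chain groups C_0 ≅ Z^4, C_1 ≅ Z^4.

Boundary ∂_1: C_1 → C_0 is given by ∂[p,q] = [q] − [p].
The 4×4 boundary matrix has rank 3 and Smith normal form diag(1,1,1).

Now H_k = ker ∂_k / im ∂_{k+1}, so:

  H_0: rank C_0 − rank ∂_1 = 4 − 3 = 1, and the invariant factors of ∂_1 are all 1, so H_0 ≅ Z.
  H_1: rank ker ∂_1 − rank ∂_2 = (4 − 3) − 0 = 1, and there is no ∂_2, so H_1 ≅ Z.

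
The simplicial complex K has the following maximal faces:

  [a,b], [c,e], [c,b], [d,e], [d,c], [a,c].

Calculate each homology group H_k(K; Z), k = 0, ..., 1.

H_0 ≅ Z,  H_1 ≅ Z^2.

We work with the vertex ordering a < b < c < d < e. The simplices of K, each written with vertices in increasing order, are:

  0-simplices (5): a, b, c, d, e
  1-simplices (6): ab, ac, bc, cd, ce, de

Hence C_0 ≅ Z^5, C_1 ≅ Z^6.

The boundary map ∂_1: C_1 → C_0 sends each edge [p,q] (with p < q) to q − p. For instance
  ∂bc = c − b.
The resulting 5×6 matrix has rank 4, and its Smith normal form has invariant factors (1,1,1,1).

Computing H_k = (kernel of ∂_k) / (image of ∂_{k+1}):

  H_0: rank C_0 − rank ∂_1 = 5 − 4 = 1, and the invariant factors of ∂_1 are all 1, so H_0 ≅ Z.
  H_1: rank ker ∂_1 − rank ∂_2 = (6 − 4) − 0 = 2, and there is no ∂_2, so H_1 ≅ Z^2.

As a check, the Euler characteristic is 5 − 6 = -1, which agrees with 1 − 2 = -1.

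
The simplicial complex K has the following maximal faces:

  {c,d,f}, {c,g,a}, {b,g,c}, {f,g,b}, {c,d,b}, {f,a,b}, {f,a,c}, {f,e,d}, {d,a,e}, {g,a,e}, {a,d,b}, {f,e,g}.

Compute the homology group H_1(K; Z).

H_1 ≅ Z_2.

Order the vertices as a < b < c < d < e < f < g. Listing each simplex with vertices in this order, K has dimension 2 with simplices:

  0-simplices (7): a, b, c, d, e, f, g
  1-simplices (18): ab, ac, ad, ae, af, ag, bc, bd, bf, bg, cd, cf, cg, de, df, ef, eg, fg
  2-simplices (12): abd, abf, acf, acg, ade, aeg, bcd, bcg, bfg, cdf, def, efg

Hence C_0 ≅ Z^7, C_1 ≅ Z^18, C_2 ≅ Z^12.

The boundary map ∂_1: C_1 → C_0 is given by ∂[p,q] = [q] − [p]. For instance
  ∂ag = g − a.
This gives a 7×18 integer matrix of rank 6; reducing to Smith normal form yields diagonal entries (1,1,1,1,1,1).

The boundary map ∂_2: C_2 → C_1 maps a triangle to the signed sum of its edges. For instance
  ∂acg = cg − ag + ac,
  ∂bfg = fg − bg + bf.
The 18×12 boundary matrix has rank 12 and Smith normal form diag(1,1,1,1,1,1,1,1,1,1,1,2).

Computing H_k = (kernel of ∂_k) / (image of ∂_{k+1}):

  H_1: rank ker ∂_1 − rank ∂_2 = (18 − 6) − 12 = 0, and ∂_2 has invariant factor 2 > 1, so H_1 = Z_2.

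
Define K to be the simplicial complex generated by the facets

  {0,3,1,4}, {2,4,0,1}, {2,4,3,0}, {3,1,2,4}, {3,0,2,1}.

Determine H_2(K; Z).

H_2 ≅ 0.

K has 5 vertices, 10 edges, 10 triangles, 5 3-simplices.
rank ∂_2 = 6, rank ∂_3 = 4 ⇒ b_2 = 10 − 6 − 4 = 0; all invariant factors of ∂_3 are 1 so no torsion. So H_2 = 0.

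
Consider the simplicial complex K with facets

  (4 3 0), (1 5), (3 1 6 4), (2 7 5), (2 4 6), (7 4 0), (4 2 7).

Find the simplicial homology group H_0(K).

H_0 ≅ Z.

Fix the vertex order 0 < 1 < 2 < 3 < 4 < 5 < 6 < 7 and write every simplex with vertices in increasing order. Then dim K = 3 and the simplices of K are:

  0-simplices (8): [0], [1], [2], [3], [4], [5], [6], [7]
  1-simplices (16): [0,3], [0,4], [0,7], [1,3], [1,4], [1,5], [1,6], [2,4], [2,5], [2,6], [2,7], [3,4], [3,6], [4,6], [4,7], [5,7]
  2-simplices (9): [0,3,4], [0,4,7], [1,3,4], [1,3,6], [1,4,6], [2,4,6], [2,4,7], [2,5,7], [3,4,6]
  3-simplices (1): [1,3,4,6]

giving chain groups C_0 ≅ Z^8, C_1 ≅ Z^16, C_2 ≅ Z^9, C_3 ≅ Z^1.

Boundary ∂_1: C_1 → C_0 sends each edge [p,q] (with p < q) to q − p.
The 8×16 boundary matrix has rank 7 and Smith normal form diag(1,1,1,1,1,1,1).

∂_2: C_2 → C_1 acts by ∂[p,q,r] = [q,r] − [p,r] + [p,q]. For instance
  ∂[1,4,6] = [4,6] − [1,6] + [1,4],
  ∂[2,4,6] = [4,6] − [2,6] + [2,4].
The resulting 16×9 matrix has rank 8, and its Smith normal form has invariant factors (1,1,1,1,1,1,1,1).

∂_3: C_3 → C_2 sends each 3-simplex σ to the alternating sum Σ_i (−1)^i (σ with its i-th vertex removed). For instance
  ∂[1,3,4,6] = [3,4,6] − [1,4,6] + [1,3,6] − [1,3,4].
The resulting 9×1 matrix has rank 1, and its Smith normal form has invariant factors (1).

Now H_k = ker ∂_k / im ∂_{k+1}, so:

  H_0: rank C_0 − rank ∂_1 = 8 − 7 = 1, and the invariant factors of ∂_1 are all 1, so H_0 ≅ Z.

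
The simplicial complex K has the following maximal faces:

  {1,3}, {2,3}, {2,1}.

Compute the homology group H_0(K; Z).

H_0 ≅ Z.

Fix the vertex order 1 < 2 < 3 and write every simplex with vertices in increasing order. Then dim K = 1 and the simplices of K are:

  0-simplices (3): [1], [2], [3]
  1-simplices (3): [1,2], [1,3], [2,3]

giving chain groups C_0 ≅ Z^3, C_1 ≅ Z^3.

Boundary ∂_1: C_1 → C_0 sends each edge [p,q] (with p < q) to q − p. For instance
  ∂[1,2] = [2] − [1].
As a 3×3 matrix over Z this has rank 2, with invariant factors (1,1).

Reading off H_k = ker ∂_k / im ∂_{k+1}:

  H_0: rank C_0 − rank ∂_1 = 3 − 2 = 1, and the invariant factors of ∂_1 are all 1, so H_0 ≅ Z.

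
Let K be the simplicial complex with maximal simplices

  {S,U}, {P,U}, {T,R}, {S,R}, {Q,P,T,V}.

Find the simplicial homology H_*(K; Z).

Order the vertices as P < Q < R < S < T < U < V. Listing each simplex with vertices in this order, K has dimension 3 with simplices:

  0-simplices (7): P, Q, R, S, T, U, V
  1-simplices (10): PQ, PT, PU, PV, QT, QV, RS, RT, SU, TV
  2-simplices (4): PQT, PQV, PTV, QTV
  3-simplices (1): PQTV

Hence C_0 ≅ Z^7, C_1 ≅ Z^10, C_2 ≅ Z^4, C_3 ≅ Z^1.

The boundary map ∂_1: C_1 → C_0 is given by ∂[p,q] = [q] − [p]. For instance
  ∂PQ = Q − P.
The resulting 7×10 matrix has rank 6, and its Smith normal form has invariant factors (1,1,1,1,1,1).

∂_2: C_2 → C_1 maps a triangle to the signed sum of its edges. For instance
  ∂PQV = QV − PV + PQ,
  ∂PQT = QT − PT + PQ.
The 10×4 boundary matrix has rank 3 and Smith normal form diag(1,1,1).

Boundary ∂_3: C_3 → C_2 sends each 3-simplex σ to the alternating sum Σ_i (−1)^i (σ with its i-th vertex removed). For instance
  ∂PQTV = QTV − PTV + PQV − PQT.
The 4×1 boundary matrix has rank 1 and Smith normal form diag(1).

Now H_k = ker ∂_k / im ∂_{k+1}, so:

  H_0: rank C_0 − rank ∂_1 = 7 − 6 = 1, and the invariant factors of ∂_1 are all 1, so H_0 = Z.
  H_1: rank ker ∂_1 − rank ∂_2 = (10 − 6) − 3 = 1, and the invariant factors of ∂_2 are all 1, so H_1 = Z.
  H_2: rank ker ∂_2 − rank ∂_3 = (4 − 3) − 1 = 0, and the invariant factors of ∂_3 are all 1, so H_2 = 0.
  H_3: rank ker ∂_3 − rank ∂_4 = (1 − 1) − 0 = 0, and there is no ∂_4, so H_3 = 0.

H_0 ≅ Z,  H_1 ≅ Z,  H_2 = 0,  H_3 = 0.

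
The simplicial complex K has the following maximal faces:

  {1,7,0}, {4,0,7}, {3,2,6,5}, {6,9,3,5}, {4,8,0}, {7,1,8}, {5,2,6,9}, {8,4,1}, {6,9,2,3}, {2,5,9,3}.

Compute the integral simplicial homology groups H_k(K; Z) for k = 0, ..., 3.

H_0 = Z^2,  H_1 = Z,  H_2 = 0,  H_3 = Z.

We work with the vertex ordering 0 < 1 < 2 < 3 < 4 < 5 < 6 < 7 < 8 < 9. The simplices of K, each written with vertices in increasing order, are:

  0-simplices (10): [0], [1], [2], [3], [4], [5], [6], [7], [8], [9]
  1-simplices (20): [0,1], [0,4], [0,7], [0,8], [1,4], [1,7], [1,8], [2,3], [2,5], [2,6], [2,9], [3,5], [3,6], [3,9], [4,7], [4,8], [5,6], [5,9], [6,9], [7,8]
  2-simplices (15): [0,1,7], [0,4,7], [0,4,8], [1,4,8], [1,7,8], [2,3,5], [2,3,6], [2,3,9], [2,5,6], [2,5,9], [2,6,9], [3,5,6], [3,5,9], [3,6,9], [5,6,9]
  3-simplices (5): [2,3,5,6], [2,3,5,9], [2,3,6,9], [2,5,6,9], [3,5,6,9]

giving chain groups C_0 ≅ Z^10, C_1 ≅ Z^20, C_2 ≅ Z^15, C_3 ≅ Z^5.

Boundary ∂_1: C_1 → C_0 sends each edge [p,q] (with p < q) to q − p. For instance
  ∂[1,8] = [8] − [1].
The resulting 10×20 matrix has rank 8, and its Smith normal form has invariant factors (1,1,1,1,1,1,1,1).

∂_2: C_2 → C_1 sends each 2-simplex [p,q,r] to [q,r] − [p,r] + [p,q]. For instance
  ∂[1,4,8] = [4,8] − [1,8] + [1,4],
  ∂[3,5,9] = [5,9] − [3,9] + [3,5].
The 20×15 boundary matrix has rank 11 and Smith normal form diag(1,1,1,1,1,1,1,1,1,1,1).

The boundary map ∂_3: C_3 → C_2 sends each 3-simplex σ to the alternating sum Σ_i (−1)^i (σ with its i-th vertex removed). For instance
  ∂[2,5,6,9] = [5,6,9] − [2,6,9] + [2,5,9] − [2,5,6],
  ∂[3,5,6,9] = [5,6,9] − [3,6,9] + [3,5,9] − [3,5,6].
The resulting 15×5 matrix has rank 4, and its Smith normal form has invariant factors (1,1,1,1).

From H_k ≅ ker(∂_k) / im(∂_{k+1}) we obtain:

  H_0: rank C_0 − rank ∂_1 = 10 − 8 = 2, and the invariant factors of ∂_1 are all 1, so H_0 ≅ Z^2.
  H_1: rank ker ∂_1 − rank ∂_2 = (20 − 8) − 11 = 1, and the invariant factors of ∂_2 are all 1, so H_1 ≅ Z.
  H_2: rank ker ∂_2 − rank ∂_3 = (15 − 11) − 4 = 0, and the invariant factors of ∂_3 are all 1, so H_2 ≅ 0.
  H_3: rank ker ∂_3 − rank ∂_4 = (5 − 4) − 0 = 1, and there is no ∂_4, so H_3 ≅ Z.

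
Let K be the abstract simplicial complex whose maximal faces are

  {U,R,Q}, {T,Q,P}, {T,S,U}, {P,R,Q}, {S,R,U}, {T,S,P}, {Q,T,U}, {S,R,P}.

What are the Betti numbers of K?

b_0 = 1, b_1 = 0, b_2 = 1.

Take the total order P < Q < R < S < T < U on the vertex set. Then K (dimension 2) consists of the simplices:

  0-simplices (6): P, Q, R, S, T, U
  1-simplices (12): PQ, PR, PS, PT, QR, QT, QU, RS, RU, ST, SU, TU
  2-simplices (8): PQR, PQT, PRS, PST, QRU, QTU, RSU, STU

Hence C_0 ≅ Z^6, C_1 ≅ Z^12, C_2 ≅ Z^8.

The boundary map ∂_1: C_1 → C_0 sends each edge [p,q] (with p < q) to q − p.
This gives a 6×12 integer matrix of rank 5; reducing to Smith normal form yields diagonal entries (1,1,1,1,1).

The boundary map ∂_2: C_2 → C_1 maps a triangle to the signed sum of its edges. For instance
  ∂RSU = SU − RU + RS,
  ∂PQR = QR − PR + PQ.
This gives a 12×8 integer matrix of rank 7; reducing to Smith normal form yields diagonal entries (1,1,1,1,1,1,1).

Now H_k = ker ∂_k / im ∂_{k+1}, so:

  H_0: rank C_0 − rank ∂_1 = 6 − 5 = 1, and the invariant factors of ∂_1 are all 1, so H_0 = Z.
  H_1: rank ker ∂_1 − rank ∂_2 = (12 − 5) − 7 = 0, and the invariant factors of ∂_2 are all 1, so H_1 = 0.
  H_2: rank ker ∂_2 − rank ∂_3 = (8 − 7) − 0 = 1, and there is no ∂_3, so H_2 = Z.

(K is a triangulation of the 2-sphere S^2.)

Hence the Betti numbers are b_0 = 1, b_1 = 0, b_2 = 1.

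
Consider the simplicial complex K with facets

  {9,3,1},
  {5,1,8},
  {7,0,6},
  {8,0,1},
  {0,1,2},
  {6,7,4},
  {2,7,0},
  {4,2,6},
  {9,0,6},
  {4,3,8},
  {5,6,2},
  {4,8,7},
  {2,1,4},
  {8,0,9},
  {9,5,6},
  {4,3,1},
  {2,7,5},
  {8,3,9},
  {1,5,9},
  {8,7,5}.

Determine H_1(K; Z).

Order the vertices as 0 < 1 < 2 < 3 < 4 < 5 < 6 < 7 < 8 < 9. Listing each simplex with vertices in this order, K has dimension 2 with simplices:

  0-simplices (10): [0], [1], [2], [3], [4], [5], [6], [7], [8], [9]
  1-simplices (30): (30 of them)
  2-simplices (20): (20 of them)

so the chain groups are C_0 ≅ Z^10, C_1 ≅ Z^30, C_2 ≅ Z^20.

Boundary ∂_1: C_1 → C_0 maps an edge to its endpoints' difference, ∂[p,q] = q − p.
This gives a 10×30 integer matrix of rank 9; reducing to Smith normal form yields diagonal entries (1,1,1,1,1,1,1,1,1).

Boundary ∂_2: C_2 → C_1 maps a triangle to the signed sum of its edges. For instance
  ∂[2,4,6] = [4,6] − [2,6] + [2,4],
  ∂[1,2,4] = [2,4] − [1,4] + [1,2].
The 30×20 boundary matrix has rank 20 and Smith normal form diag(1,1,1,1,1,1,1,1,1,1,1,1,1,1,1,1,1,1,1,2).

Reading off H_k = ker ∂_k / im ∂_{k+1}:

  H_1: rank ker ∂_1 − rank ∂_2 = (30 − 9) − 20 = 1, and ∂_2 has invariant factor 2 > 1, so H_1 ≅ Z ⊕ Z/2Z.

H_1 = Z ⊕ Z/2Z.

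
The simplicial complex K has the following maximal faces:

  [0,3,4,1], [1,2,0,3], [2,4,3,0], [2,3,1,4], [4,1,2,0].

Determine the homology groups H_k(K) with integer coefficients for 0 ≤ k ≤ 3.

Order the vertices as 0 < 1 < 2 < 3 < 4. Listing each simplex with vertices in this order, K has dimension 3 with simplices:

  0-simplices (5): [0], [1], [2], [3], [4]
  1-simplices (10): [0,1], [0,2], [0,3], [0,4], [1,2], [1,3], [1,4], [2,3], [2,4], [3,4]
  2-simplices (10): [0,1,2], [0,1,3], [0,1,4], [0,2,3], [0,2,4], [0,3,4], [1,2,3], [1,2,4], [1,3,4], [2,3,4]
  3-simplices (5): [0,1,2,3], [0,1,2,4], [0,1,3,4], [0,2,3,4], [1,2,3,4]

so the chain groups are C_0 ≅ Z^5, C_1 ≅ Z^10, C_2 ≅ Z^10, C_3 ≅ Z^5.

Boundary ∂_1: C_1 → C_0 is given by ∂[p,q] = [q] − [p].
This gives a 5×10 integer matrix of rank 4; reducing to Smith normal form yields diagonal entries (1,1,1,1).

Boundary ∂_2: C_2 → C_1 sends each 2-simplex [p,q,r] to [q,r] − [p,r] + [p,q]. For instance
  ∂[0,1,3] = [1,3] − [0,3] + [0,1],
  ∂[0,2,4] = [2,4] − [0,4] + [0,2].
The 10×10 boundary matrix has rank 6 and Smith normal form diag(1,1,1,1,1,1).

Boundary ∂_3: C_3 → C_2 sends each 3-simplex σ to the alternating sum Σ_i (−1)^i (σ with its i-th vertex removed). For instance
  ∂[0,1,3,4] = [1,3,4] − [0,3,4] + [0,1,4] − [0,1,3],
  ∂[0,1,2,3] = [1,2,3] − [0,2,3] + [0,1,3] − [0,1,2].
As a 10×5 matrix over Z this has rank 4, with invariant factors (1,1,1,1).

From H_k ≅ ker(∂_k) / im(∂_{k+1}) we obtain:

  H_0: rank C_0 − rank ∂_1 = 5 − 4 = 1, and the invariant factors of ∂_1 are all 1, so H_0 ≅ Z.
  H_1: rank ker ∂_1 − rank ∂_2 = (10 − 4) − 6 = 0, and the invariant factors of ∂_2 are all 1, so H_1 ≅ 0.
  H_2: rank ker ∂_2 − rank ∂_3 = (10 − 6) − 4 = 0, and the invariant factors of ∂_3 are all 1, so H_2 ≅ 0.
  H_3: rank ker ∂_3 − rank ∂_4 = (5 − 4) − 0 = 1, and there is no ∂_4, so H_3 ≅ Z.

(K is a triangulation of the 3-sphere S^3.)

H_0 = Z,  H_1 = 0,  H_2 = 0,  H_3 = Z.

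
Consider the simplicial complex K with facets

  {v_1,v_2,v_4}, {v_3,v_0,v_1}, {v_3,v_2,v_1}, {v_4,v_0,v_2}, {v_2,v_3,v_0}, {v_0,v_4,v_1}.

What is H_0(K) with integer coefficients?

H_0 = Z.

Fix the vertex order v_0 < v_1 < v_2 < v_3 < v_4 and write every simplex with vertices in increasing order. Then dim K = 2 and the simplices of K are:

  0-simplices (5): [v_0], [v_1], [v_2], [v_3], [v_4]
  1-simplices (9): [v_0,v_1], [v_0,v_2], [v_0,v_3], [v_0,v_4], [v_1,v_2], [v_1,v_3], [v_1,v_4], [v_2,v_3], [v_2,v_4]
  2-simplices (6): [v_0,v_1,v_3], [v_0,v_1,v_4], [v_0,v_2,v_3], [v_0,v_2,v_4], [v_1,v_2,v_3], [v_1,v_2,v_4]

so the chain groups are C_0 ≅ Z^5, C_1 ≅ Z^9, C_2 ≅ Z^6.

Boundary ∂_1: C_1 → C_0 sends each edge [p,q] (with p < q) to q − p.
As a 5×9 matrix over Z this has rank 4, with invariant factors (1,1,1,1).

The boundary map ∂_2: C_2 → C_1 sends each 2-simplex [p,q,r] to [q,r] − [p,r] + [p,q]. For instance
  ∂[v_0,v_2,v_3] = [v_2,v_3] − [v_0,v_3] + [v_0,v_2],
  ∂[v_0,v_1,v_4] = [v_1,v_4] − [v_0,v_4] + [v_0,v_1].
This gives a 9×6 integer matrix of rank 5; reducing to Smith normal form yields diagonal entries (1,1,1,1,1).

Computing H_k = (kernel of ∂_k) / (image of ∂_{k+1}):

  H_0: rank C_0 − rank ∂_1 = 5 − 4 = 1, and the invariant factors of ∂_1 are all 1, so H_0 = Z.

(K is a triangulation of the 2-sphere S^2.)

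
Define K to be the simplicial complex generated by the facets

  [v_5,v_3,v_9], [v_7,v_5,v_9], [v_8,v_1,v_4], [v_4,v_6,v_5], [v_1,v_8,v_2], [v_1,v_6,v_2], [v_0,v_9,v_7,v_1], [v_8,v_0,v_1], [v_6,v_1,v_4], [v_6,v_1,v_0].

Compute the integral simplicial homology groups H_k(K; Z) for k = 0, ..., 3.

H_0 ≅ Z,  H_1 ≅ Z,  H_2 = 0,  H_3 = 0.

Take the total order v_0 < v_1 < v_2 < v_3 < v_4 < v_5 < v_6 < v_7 < v_8 < v_9 on the vertex set. Then K (dimension 3) consists of the simplices:

  0-simplices (10): [v_0], [v_1], [v_2], [v_3], [v_4], [v_5], [v_6], [v_7], [v_8], [v_9]
  1-simplices (22): (22 of them)
  2-simplices (13): (13 of them)
  3-simplices (1): [v_0,v_1,v_7,v_9]

Hence C_0 ≅ Z^10, C_1 ≅ Z^22, C_2 ≅ Z^13, C_3 ≅ Z^1.

The boundary map ∂_1: C_1 → C_0 sends each edge [p,q] (with p < q) to q − p.
As a 10×22 matrix over Z this has rank 9, with invariant factors (1,1,1,1,1,1,1,1,1).

Boundary ∂_2: C_2 → C_1 acts by ∂[p,q,r] = [q,r] − [p,r] + [p,q]. For instance
  ∂[v_4,v_5,v_6] = [v_5,v_6] − [v_4,v_6] + [v_4,v_5],
  ∂[v_1,v_2,v_8] = [v_2,v_8] − [v_1,v_8] + [v_1,v_2].
As a 22×13 matrix over Z this has rank 12, with invariant factors (1,1,1,1,1,1,1,1,1,1,1,1).

∂_3: C_3 → C_2 sends each 3-simplex σ to the alternating sum Σ_i (−1)^i (σ with its i-th vertex removed). For instance
  ∂[v_0,v_1,v_7,v_9] = [v_1,v_7,v_9] − [v_0,v_7,v_9] + [v_0,v_1,v_9] − [v_0,v_1,v_7].
The resulting 13×1 matrix has rank 1, and its Smith normal form has invariant factors (1).

Reading off H_k = ker ∂_k / im ∂_{k+1}:

  H_0: rank C_0 − rank ∂_1 = 10 − 9 = 1, and the invariant factors of ∂_1 are all 1, so H_0 = Z.
  H_1: rank ker ∂_1 − rank ∂_2 = (22 − 9) − 12 = 1, and the invariant factors of ∂_2 are all 1, so H_1 = Z.
  H_2: rank ker ∂_2 − rank ∂_3 = (13 − 12) − 1 = 0, and the invariant factors of ∂_3 are all 1, so H_2 = 0.
  H_3: rank ker ∂_3 − rank ∂_4 = (1 − 1) − 0 = 0, and there is no ∂_4, so H_3 = 0.

As a check, the Euler characteristic is 10 − 22 + 13 − 1 = 0, which agrees with 1 − 1 + 0 − 0 = 0.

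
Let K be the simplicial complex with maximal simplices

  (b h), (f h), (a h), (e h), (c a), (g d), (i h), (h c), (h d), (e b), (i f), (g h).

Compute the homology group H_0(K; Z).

H_0 ≅ Z.

K has 9 vertices, 12 edges.
rank ∂_0 = 0, rank ∂_1 = 8 ⇒ b_0 = 9 − 0 − 8 = 1; all invariant factors of ∂_1 are 1 so no torsion. So H_0 ≅ Z.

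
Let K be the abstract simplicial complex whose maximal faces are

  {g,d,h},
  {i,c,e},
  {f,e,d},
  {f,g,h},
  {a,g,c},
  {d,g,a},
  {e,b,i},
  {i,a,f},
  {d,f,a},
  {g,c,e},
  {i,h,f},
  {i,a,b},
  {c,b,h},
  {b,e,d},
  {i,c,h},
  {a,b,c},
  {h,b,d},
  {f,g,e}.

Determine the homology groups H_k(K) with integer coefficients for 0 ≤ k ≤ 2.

Take the total order a < b < c < d < e < f < g < h < i on the vertex set. Then K (dimension 2) consists of the simplices:

  0-simplices (9): a, b, c, d, e, f, g, h, i
  1-simplices (27): ab, ac, ad, af, ag, ai, bc, bd, be, bh, bi, ce, cg, ch, ci, de, df, dg, dh, ef, eg, ei, fg, fh, fi, gh, hi
  2-simplices (18): abc, abi, acg, adf, adg, afi, bch, bde, bdh, bei, ceg, cei, chi, def, dgh, efg, fgh, fhi

so the chain groups are C_0 ≅ Z^9, C_1 ≅ Z^27, C_2 ≅ Z^18.

Boundary ∂_1: C_1 → C_0 is given by ∂[p,q] = [q] − [p].
The resulting 9×27 matrix has rank 8, and its Smith normal form has invariant factors (1,1,1,1,1,1,1,1).

∂_2: C_2 → C_1 acts by ∂[p,q,r] = [q,r] − [p,r] + [p,q]. For instance
  ∂abi = bi − ai + ab,
  ∂ceg = eg − cg + ce.
The 27×18 boundary matrix has rank 18 and Smith normal form diag(1,1,1,1,1,1,1,1,1,1,1,1,1,1,1,1,1,2).

Reading off H_k = ker ∂_k / im ∂_{k+1}:

  H_0: rank C_0 − rank ∂_1 = 9 − 8 = 1, and the invariant factors of ∂_1 are all 1, so H_0 ≅ Z.
  H_1: rank ker ∂_1 − rank ∂_2 = (27 − 8) − 18 = 1, and ∂_2 has invariant factor 2 > 1, so H_1 ≅ Z ⊕ Z/2Z.
  H_2: rank ker ∂_2 − rank ∂_3 = (18 − 18) − 0 = 0, and there is no ∂_3, so H_2 ≅ 0.

As a check, the Euler characteristic is 9 − 27 + 18 = 0, which agrees with 1 − 1 + 0 = 0.

H_0 = Z,  H_1 = Z ⊕ Z/2Z,  H_2 = 0.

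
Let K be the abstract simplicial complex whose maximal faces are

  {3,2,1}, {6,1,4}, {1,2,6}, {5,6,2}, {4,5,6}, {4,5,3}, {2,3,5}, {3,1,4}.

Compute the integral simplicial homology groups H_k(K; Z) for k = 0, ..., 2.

H_0 ≅ Z,  H_1 = 0,  H_2 ≅ Z.

Order the vertices as 1 < 2 < 3 < 4 < 5 < 6. Listing each simplex with vertices in this order, K has dimension 2 with simplices:

  0-simplices (6): [1], [2], [3], [4], [5], [6]
  1-simplices (12): [1,2], [1,3], [1,4], [1,6], [2,3], [2,5], [2,6], [3,4], [3,5], [4,5], [4,6], [5,6]
  2-simplices (8): [1,2,3], [1,2,6], [1,3,4], [1,4,6], [2,3,5], [2,5,6], [3,4,5], [4,5,6]

Hence C_0 ≅ Z^6, C_1 ≅ Z^12, C_2 ≅ Z^8.

Boundary ∂_1: C_1 → C_0 is given by ∂[p,q] = [q] − [p]. For instance
  ∂[3,4] = [4] − [3].
This gives a 6×12 integer matrix of rank 5; reducing to Smith normal form yields diagonal entries (1,1,1,1,1).

Boundary ∂_2: C_2 → C_1 maps a triangle to the signed sum of its edges. For instance
  ∂[1,2,3] = [2,3] − [1,3] + [1,2],
  ∂[4,5,6] = [5,6] − [4,6] + [4,5].
As a 12×8 matrix over Z this has rank 7, with invariant factors (1,1,1,1,1,1,1).

From H_k ≅ ker(∂_k) / im(∂_{k+1}) we obtain:

  H_0: rank C_0 − rank ∂_1 = 6 − 5 = 1, and the invariant factors of ∂_1 are all 1, so H_0 ≅ Z.
  H_1: rank ker ∂_1 − rank ∂_2 = (12 − 5) − 7 = 0, and the invariant factors of ∂_2 are all 1, so H_1 ≅ 0.
  H_2: rank ker ∂_2 − rank ∂_3 = (8 − 7) − 0 = 1, and there is no ∂_3, so H_2 ≅ Z.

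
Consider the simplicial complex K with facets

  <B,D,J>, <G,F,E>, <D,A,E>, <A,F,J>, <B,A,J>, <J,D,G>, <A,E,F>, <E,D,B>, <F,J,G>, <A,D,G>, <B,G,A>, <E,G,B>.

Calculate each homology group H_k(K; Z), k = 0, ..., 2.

H_0 ≅ Z,  H_1 ≅ Z_2,  H_2 = 0.

K has 7 vertices, 18 edges, 12 triangles.
rank ∂_0 = 0, rank ∂_1 = 6 ⇒ b_0 = 7 − 0 − 6 = 1; all invariant factors of ∂_1 are 1 so no torsion. So H_0 = Z.
rank ∂_1 = 6, rank ∂_2 = 12 ⇒ b_1 = 18 − 6 − 12 = 0; ∂_2 has invariant factor(s) [2] giving torsion. So H_1 = Z_2.
rank ∂_2 = 12, rank ∂_3 = 0 ⇒ b_2 = 12 − 12 − 0 = 0. So H_2 = 0.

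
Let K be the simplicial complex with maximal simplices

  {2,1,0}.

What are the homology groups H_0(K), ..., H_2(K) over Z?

H_0 ≅ Z,  H_1 = 0,  H_2 = 0.

Order the vertices as 0 < 1 < 2. Listing each simplex with vertices in this order, K has dimension 2 with simplices:

  0-simplices (3): [0], [1], [2]
  1-simplices (3): [0,1], [0,2], [1,2]
  2-simplices (1): [0,1,2]

Hence C_0 ≅ Z^3, C_1 ≅ Z^3, C_2 ≅ Z^1.

∂_1: C_1 → C_0 sends each edge [p,q] (with p < q) to q − p. For instance
  ∂[1,2] = [2] − [1].
This gives a 3×3 integer matrix of rank 2; reducing to Smith normal form yields diagonal entries (1,1).

The boundary map ∂_2: C_2 → C_1 maps a triangle to the signed sum of its edges. For instance
  ∂[0,1,2] = [1,2] − [0,2] + [0,1].
The 3×1 boundary matrix has rank 1 and Smith normal form diag(1).

Reading off H_k = ker ∂_k / im ∂_{k+1}:

  H_0: rank C_0 − rank ∂_1 = 3 − 2 = 1, and the invariant factors of ∂_1 are all 1, so H_0 = Z.
  H_1: rank ker ∂_1 − rank ∂_2 = (3 − 2) − 1 = 0, and the invariant factors of ∂_2 are all 1, so H_1 = 0.
  H_2: rank ker ∂_2 − rank ∂_3 = (1 − 1) − 0 = 0, and there is no ∂_3, so H_2 = 0.

As a check, the Euler characteristic is 3 − 3 + 1 = 1, which agrees with 1 − 0 + 0 = 1.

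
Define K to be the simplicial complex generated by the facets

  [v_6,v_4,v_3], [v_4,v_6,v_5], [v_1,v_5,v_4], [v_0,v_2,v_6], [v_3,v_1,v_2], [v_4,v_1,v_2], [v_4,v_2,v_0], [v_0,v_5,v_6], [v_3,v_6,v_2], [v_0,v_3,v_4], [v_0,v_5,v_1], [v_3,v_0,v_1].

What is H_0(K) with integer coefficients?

Order the vertices as v_0 < v_1 < v_2 < v_3 < v_4 < v_5 < v_6. Listing each simplex with vertices in this order, K has dimension 2 with simplices:

  0-simplices (7): [v_0], [v_1], [v_2], [v_3], [v_4], [v_5], [v_6]
  1-simplices (18): (18 of them)
  2-simplices (12): (12 of them)

giving chain groups C_0 ≅ Z^7, C_1 ≅ Z^18, C_2 ≅ Z^12.

∂_1: C_1 → C_0 is given by ∂[p,q] = [q] − [p]. For instance
  ∂[v_1,v_3] = [v_3] − [v_1].
The resulting 7×18 matrix has rank 6, and its Smith normal form has invariant factors (1,1,1,1,1,1).

∂_2: C_2 → C_1 acts by ∂[p,q,r] = [q,r] − [p,r] + [p,q]. For instance
  ∂[v_1,v_4,v_5] = [v_4,v_5] − [v_1,v_5] + [v_1,v_4],
  ∂[v_0,v_2,v_6] = [v_2,v_6] − [v_0,v_6] + [v_0,v_2].
The 18×12 boundary matrix has rank 12 and Smith normal form diag(1,1,1,1,1,1,1,1,1,1,1,2).

From H_k ≅ ker(∂_k) / im(∂_{k+1}) we obtain:

  H_0: rank C_0 − rank ∂_1 = 7 − 6 = 1, and the invariant factors of ∂_1 are all 1, so H_0 = Z.

H_0 ≅ Z.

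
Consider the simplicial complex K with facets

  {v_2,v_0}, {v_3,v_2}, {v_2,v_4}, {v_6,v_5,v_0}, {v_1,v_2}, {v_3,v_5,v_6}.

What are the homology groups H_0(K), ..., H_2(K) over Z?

Fix the vertex order v_0 < v_1 < v_2 < v_3 < v_4 < v_5 < v_6 and write every simplex with vertices in increasing order. Then dim K = 2 and the simplices of K are:

  0-simplices (7): [v_0], [v_1], [v_2], [v_3], [v_4], [v_5], [v_6]
  1-simplices (9): [v_0,v_2], [v_0,v_5], [v_0,v_6], [v_1,v_2], [v_2,v_3], [v_2,v_4], [v_3,v_5], [v_3,v_6], [v_5,v_6]
  2-simplices (2): [v_0,v_5,v_6], [v_3,v_5,v_6]

so the chain groups are C_0 ≅ Z^7, C_1 ≅ Z^9, C_2 ≅ Z^2.

∂_1: C_1 → C_0 sends each edge [p,q] (with p < q) to q − p. For instance
  ∂[v_0,v_5] = [v_5] − [v_0].
As a 7×9 matrix over Z this has rank 6, with invariant factors (1,1,1,1,1,1).

∂_2: C_2 → C_1 maps a triangle to the signed sum of its edges. For instance
  ∂[v_3,v_5,v_6] = [v_5,v_6] − [v_3,v_6] + [v_3,v_5],
  ∂[v_0,v_5,v_6] = [v_5,v_6] − [v_0,v_6] + [v_0,v_5].
As a 9×2 matrix over Z this has rank 2, with invariant factors (1,1).

From H_k ≅ ker(∂_k) / im(∂_{k+1}) we obtain:

  H_0: rank C_0 − rank ∂_1 = 7 − 6 = 1, and the invariant factors of ∂_1 are all 1, so H_0 = Z.
  H_1: rank ker ∂_1 − rank ∂_2 = (9 − 6) − 2 = 1, and the invariant factors of ∂_2 are all 1, so H_1 = Z.
  H_2: rank ker ∂_2 − rank ∂_3 = (2 − 2) − 0 = 0, and there is no ∂_3, so H_2 = 0.

H_0 = Z,  H_1 = Z,  H_2 = 0.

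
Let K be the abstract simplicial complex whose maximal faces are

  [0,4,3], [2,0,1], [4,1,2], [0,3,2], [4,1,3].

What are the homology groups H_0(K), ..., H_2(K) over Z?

Fix the vertex order 0 < 1 < 2 < 3 < 4 and write every simplex with vertices in increasing order. Then dim K = 2 and the simplices of K are:

  0-simplices (5): [0], [1], [2], [3], [4]
  1-simplices (10): [0,1], [0,2], [0,3], [0,4], [1,2], [1,3], [1,4], [2,3], [2,4], [3,4]
  2-simplices (5): [0,1,2], [0,2,3], [0,3,4], [1,2,4], [1,3,4]

so the chain groups are C_0 ≅ Z^5, C_1 ≅ Z^10, C_2 ≅ Z^5.

The boundary map ∂_1: C_1 → C_0 sends each edge [p,q] (with p < q) to q − p.
The 5×10 boundary matrix has rank 4 and Smith normal form diag(1,1,1,1).

The boundary map ∂_2: C_2 → C_1 sends each 2-simplex [p,q,r] to [q,r] − [p,r] + [p,q]. For instance
  ∂[0,1,2] = [1,2] − [0,2] + [0,1],
  ∂[1,3,4] = [3,4] − [1,4] + [1,3].
The 10×5 boundary matrix has rank 5 and Smith normal form diag(1,1,1,1,1).

Reading off H_k = ker ∂_k / im ∂_{k+1}:

  H_0: rank C_0 − rank ∂_1 = 5 − 4 = 1, and the invariant factors of ∂_1 are all 1, so H_0 ≅ Z.
  H_1: rank ker ∂_1 − rank ∂_2 = (10 − 4) − 5 = 1, and the invariant factors of ∂_2 are all 1, so H_1 ≅ Z.
  H_2: rank ker ∂_2 − rank ∂_3 = (5 − 5) − 0 = 0, and there is no ∂_3, so H_2 ≅ 0.

As a check, the Euler characteristic is 5 − 10 + 5 = 0, which agrees with 1 − 1 + 0 = 0.

H_0 = Z,  H_1 = Z,  H_2 = 0.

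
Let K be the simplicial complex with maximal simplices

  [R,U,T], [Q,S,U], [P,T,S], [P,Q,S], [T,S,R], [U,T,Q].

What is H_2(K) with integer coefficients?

Take the total order P < Q < R < S < T < U on the vertex set. Then K (dimension 2) consists of the simplices:

  0-simplices (6): P, Q, R, S, T, U
  1-simplices (12): PQ, PS, PT, QS, QT, QU, RS, RT, RU, ST, SU, TU
  2-simplices (6): PQS, PST, QSU, QTU, RST, RTU

giving chain groups C_0 ≅ Z^6, C_1 ≅ Z^12, C_2 ≅ Z^6.

The boundary map ∂_1: C_1 → C_0 is given by ∂[p,q] = [q] − [p]. For instance
  ∂ST = T − S.
This gives a 6×12 integer matrix of rank 5; reducing to Smith normal form yields diagonal entries (1,1,1,1,1).

The boundary map ∂_2: C_2 → C_1 acts by ∂[p,q,r] = [q,r] − [p,r] + [p,q]. For instance
  ∂QSU = SU − QU + QS,
  ∂RTU = TU − RU + RT.
The resulting 12×6 matrix has rank 6, and its Smith normal form has invariant factors (1,1,1,1,1,1).

Reading off H_k = ker ∂_k / im ∂_{k+1}:

  H_2: rank ker ∂_2 − rank ∂_3 = (6 − 6) − 0 = 0, and there is no ∂_3, so H_2 ≅ 0.

H_2 = 0.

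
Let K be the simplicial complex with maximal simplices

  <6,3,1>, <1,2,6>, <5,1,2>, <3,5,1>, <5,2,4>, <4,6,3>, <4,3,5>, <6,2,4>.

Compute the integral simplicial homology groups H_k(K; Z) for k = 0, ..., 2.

H_0 ≅ Z,  H_1 = 0,  H_2 ≅ Z.

Fix the vertex order 1 < 2 < 3 < 4 < 5 < 6 and write every simplex with vertices in increasing order. Then dim K = 2 and the simplices of K are:

  0-simplices (6): [1], [2], [3], [4], [5], [6]
  1-simplices (12): [1,2], [1,3], [1,5], [1,6], [2,4], [2,5], [2,6], [3,4], [3,5], [3,6], [4,5], [4,6]
  2-simplices (8): [1,2,5], [1,2,6], [1,3,5], [1,3,6], [2,4,5], [2,4,6], [3,4,5], [3,4,6]

Hence C_0 ≅ Z^6, C_1 ≅ Z^12, C_2 ≅ Z^8.

Boundary ∂_1: C_1 → C_0 sends each edge [p,q] (with p < q) to q − p.
This gives a 6×12 integer matrix of rank 5; reducing to Smith normal form yields diagonal entries (1,1,1,1,1).

The boundary map ∂_2: C_2 → C_1 acts by ∂[p,q,r] = [q,r] − [p,r] + [p,q]. For instance
  ∂[1,3,6] = [3,6] − [1,6] + [1,3],
  ∂[2,4,5] = [4,5] − [2,5] + [2,4].
As a 12×8 matrix over Z this has rank 7, with invariant factors (1,1,1,1,1,1,1).

Now H_k = ker ∂_k / im ∂_{k+1}, so:

  H_0: rank C_0 − rank ∂_1 = 6 − 5 = 1, and the invariant factors of ∂_1 are all 1, so H_0 ≅ Z.
  H_1: rank ker ∂_1 − rank ∂_2 = (12 − 5) − 7 = 0, and the invariant factors of ∂_2 are all 1, so H_1 ≅ 0.
  H_2: rank ker ∂_2 − rank ∂_3 = (8 − 7) − 0 = 1, and there is no ∂_3, so H_2 ≅ Z.

As a check, the Euler characteristic is 6 − 12 + 8 = 2, which agrees with 1 − 0 + 1 = 2.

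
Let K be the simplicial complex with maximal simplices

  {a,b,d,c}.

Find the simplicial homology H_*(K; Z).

H_0 = Z,  H_1 = 0,  H_2 = 0,  H_3 = 0.

Take the total order a < b < c < d on the vertex set. Then K (dimension 3) consists of the simplices:

  0-simplices (4): a, b, c, d
  1-simplices (6): ab, ac, ad, bc, bd, cd
  2-simplices (4): abc, abd, acd, bcd
  3-simplices (1): abcd

giving chain groups C_0 ≅ Z^4, C_1 ≅ Z^6, C_2 ≅ Z^4, C_3 ≅ Z^1.

Boundary ∂_1: C_1 → C_0 sends each edge [p,q] (with p < q) to q − p.
This gives a 4×6 integer matrix of rank 3; reducing to Smith normal form yields diagonal entries (1,1,1).

∂_2: C_2 → C_1 acts by ∂[p,q,r] = [q,r] − [p,r] + [p,q]. For instance
  ∂bcd = cd − bd + bc,
  ∂acd = cd − ad + ac.
This gives a 6×4 integer matrix of rank 3; reducing to Smith normal form yields diagonal entries (1,1,1).

The boundary map ∂_3: C_3 → C_2 sends each 3-simplex σ to the alternating sum Σ_i (−1)^i (σ with its i-th vertex removed). For instance
  ∂abcd = bcd − acd + abd − abc.
The 4×1 boundary matrix has rank 1 and Smith normal form diag(1).

From H_k ≅ ker(∂_k) / im(∂_{k+1}) we obtain:

  H_0: rank C_0 − rank ∂_1 = 4 − 3 = 1, and the invariant factors of ∂_1 are all 1, so H_0 ≅ Z.
  H_1: rank ker ∂_1 − rank ∂_2 = (6 − 3) − 3 = 0, and the invariant factors of ∂_2 are all 1, so H_1 ≅ 0.
  H_2: rank ker ∂_2 − rank ∂_3 = (4 − 3) − 1 = 0, and the invariant factors of ∂_3 are all 1, so H_2 ≅ 0.
  H_3: rank ker ∂_3 − rank ∂_4 = (1 − 1) − 0 = 0, and there is no ∂_4, so H_3 ≅ 0.

(K is a triangulation of the 3-simplex.)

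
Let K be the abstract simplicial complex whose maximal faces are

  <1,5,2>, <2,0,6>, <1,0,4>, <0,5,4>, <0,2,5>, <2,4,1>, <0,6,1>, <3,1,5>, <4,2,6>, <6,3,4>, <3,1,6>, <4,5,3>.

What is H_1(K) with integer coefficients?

Fix the vertex order 0 < 1 < 2 < 3 < 4 < 5 < 6 and write every simplex with vertices in increasing order. Then dim K = 2 and the simplices of K are:

  0-simplices (7): [0], [1], [2], [3], [4], [5], [6]
  1-simplices (18): [0,1], [0,2], [0,4], [0,5], [0,6], [1,2], [1,3], [1,4], [1,5], [1,6], [2,4], [2,5], [2,6], [3,4], [3,5], [3,6], [4,5], [4,6]
  2-simplices (12): [0,1,4], [0,1,6], [0,2,5], [0,2,6], [0,4,5], [1,2,4], [1,2,5], [1,3,5], [1,3,6], [2,4,6], [3,4,5], [3,4,6]

Hence C_0 ≅ Z^7, C_1 ≅ Z^18, C_2 ≅ Z^12.

The boundary map ∂_1: C_1 → C_0 sends each edge [p,q] (with p < q) to q − p.
This gives a 7×18 integer matrix of rank 6; reducing to Smith normal form yields diagonal entries (1,1,1,1,1,1).

∂_2: C_2 → C_1 maps a triangle to the signed sum of its edges. For instance
  ∂[3,4,5] = [4,5] − [3,5] + [3,4],
  ∂[1,3,5] = [3,5] − [1,5] + [1,3].
The resulting 18×12 matrix has rank 12, and its Smith normal form has invariant factors (1,1,1,1,1,1,1,1,1,1,1,2).

From H_k ≅ ker(∂_k) / im(∂_{k+1}) we obtain:

  H_1: rank ker ∂_1 − rank ∂_2 = (18 − 6) − 12 = 0, and ∂_2 has invariant factor 2 > 1, so H_1 ≅ Z_2.

(K is a triangulation of the real projective plane RP^2.)

H_1 = Z_2.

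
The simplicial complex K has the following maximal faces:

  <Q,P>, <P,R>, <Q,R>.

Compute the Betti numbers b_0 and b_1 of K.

Fix the vertex order P < Q < R and write every simplex with vertices in increasing order. Then dim K = 1 and the simplices of K are:

  0-simplices (3): P, Q, R
  1-simplices (3): PQ, PR, QR

so the chain groups are C_0 ≅ Z^3, C_1 ≅ Z^3.

Boundary ∂_1: C_1 → C_0 sends each edge [p,q] (with p < q) to q − p.
The resulting 3×3 matrix has rank 2, and its Smith normal form has invariant factors (1,1).

Now H_k = ker ∂_k / im ∂_{k+1}, so:

  H_0: rank C_0 − rank ∂_1 = 3 − 2 = 1, and the invariant factors of ∂_1 are all 1, so H_0 = Z.
  H_1: rank ker ∂_1 − rank ∂_2 = (3 − 2) − 0 = 1, and there is no ∂_2, so H_1 = Z.

Hence the Betti numbers are b_0 = 1, b_1 = 1.

b_0 = 1, b_1 = 1.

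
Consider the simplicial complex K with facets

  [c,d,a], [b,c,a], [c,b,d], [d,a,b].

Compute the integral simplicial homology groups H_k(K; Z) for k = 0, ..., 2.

H_0 = Z,  H_1 = 0,  H_2 = Z.

Fix the vertex order a < b < c < d and write every simplex with vertices in increasing order. Then dim K = 2 and the simplices of K are:

  0-simplices (4): a, b, c, d
  1-simplices (6): ab, ac, ad, bc, bd, cd
  2-simplices (4): abc, abd, acd, bcd

Hence C_0 ≅ Z^4, C_1 ≅ Z^6, C_2 ≅ Z^4.

The boundary map ∂_1: C_1 → C_0 maps an edge to its endpoints' difference, ∂[p,q] = q − p. For instance
  ∂cd = d − c.
As a 4×6 matrix over Z this has rank 3, with invariant factors (1,1,1).

The boundary map ∂_2: C_2 → C_1 maps a triangle to the signed sum of its edges. For instance
  ∂abd = bd − ad + ab,
  ∂bcd = cd − bd + bc.
This gives a 6×4 integer matrix of rank 3; reducing to Smith normal form yields diagonal entries (1,1,1).

From H_k ≅ ker(∂_k) / im(∂_{k+1}) we obtain:

  H_0: rank C_0 − rank ∂_1 = 4 − 3 = 1, and the invariant factors of ∂_1 are all 1, so H_0 = Z.
  H_1: rank ker ∂_1 − rank ∂_2 = (6 − 3) − 3 = 0, and the invariant factors of ∂_2 are all 1, so H_1 = 0.
  H_2: rank ker ∂_2 − rank ∂_3 = (4 − 3) − 0 = 1, and there is no ∂_3, so H_2 = Z.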